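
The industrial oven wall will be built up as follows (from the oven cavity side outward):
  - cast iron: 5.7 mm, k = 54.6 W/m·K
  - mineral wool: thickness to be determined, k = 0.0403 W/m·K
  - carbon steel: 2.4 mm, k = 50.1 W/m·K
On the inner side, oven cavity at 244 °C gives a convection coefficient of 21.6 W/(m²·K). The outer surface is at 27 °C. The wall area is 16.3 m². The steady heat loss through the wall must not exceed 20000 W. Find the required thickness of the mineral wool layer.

Treating each layer as a thermal resistance in series:
R_inner film = 1/(h_i·A) = 1/(21.6×16.3) = 0.00284 K/W
R_cast iron = L/(kA) = 0.0057/(54.6×16.3) = 6.405×10^-6 K/W
R_carbon steel = L/(kA) = 0.0024/(50.1×16.3) = 2.939×10^-6 K/W
Sum of the known resistances R_other = 0.00285 K/W
Required total resistance R_tot = ΔT/Q_allow = 217/20000 = 0.01085 K/W
R_mineral wool = R_tot − R_other = 0.008 K/W
L = R·k·A = 0.008×0.0403×16.3

L ≈ 5.26 mm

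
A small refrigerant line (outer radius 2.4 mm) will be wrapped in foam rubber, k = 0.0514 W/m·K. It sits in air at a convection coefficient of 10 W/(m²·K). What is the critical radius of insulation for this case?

r_cr ≈ 5.14 mm

For a cylinder r_cr = k/h = 0.0514/10
r_cr = 5.14 mm; since the bare radius (2.4 mm) is below r_cr, adding a thin layer of insulation will *increase* heat loss.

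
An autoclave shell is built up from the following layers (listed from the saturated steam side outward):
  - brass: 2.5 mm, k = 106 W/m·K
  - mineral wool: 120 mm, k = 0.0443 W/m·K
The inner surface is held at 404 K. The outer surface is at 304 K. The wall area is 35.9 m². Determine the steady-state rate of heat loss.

Model the wall as resistances in series:
R_brass = L/(kA) = 0.0025/(106×35.9) = 6.57×10^-7 K/W
R_mineral wool = L/(kA) = 0.12/(0.0443×35.9) = 0.07545 K/W
R_total = 0.07545 K/W
Q = ΔT / R_total = 100 / 0.07545

Q ≈ 1330 W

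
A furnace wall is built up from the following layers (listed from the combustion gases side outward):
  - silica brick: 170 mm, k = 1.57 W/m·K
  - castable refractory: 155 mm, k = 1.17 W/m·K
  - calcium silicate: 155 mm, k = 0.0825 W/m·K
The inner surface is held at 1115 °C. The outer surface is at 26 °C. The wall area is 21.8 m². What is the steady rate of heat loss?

Q ≈ 11200 W

Model the wall as resistances in series:
R_silica brick = L/(kA) = 0.17/(1.57×21.8) = 0.004967 K/W
R_castable refractory = L/(kA) = 0.155/(1.17×21.8) = 0.006077 K/W
R_calcium silicate = L/(kA) = 0.155/(0.0825×21.8) = 0.08618 K/W
R_total = 0.09723 K/W
Q = ΔT / R_total = 1089 / 0.09723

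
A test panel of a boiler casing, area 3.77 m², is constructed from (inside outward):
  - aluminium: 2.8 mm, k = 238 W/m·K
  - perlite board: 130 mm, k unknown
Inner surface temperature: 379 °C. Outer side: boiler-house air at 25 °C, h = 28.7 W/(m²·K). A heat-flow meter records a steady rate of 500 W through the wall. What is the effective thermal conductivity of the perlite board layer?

k ≈ 0.0493 W/(m·K)

Thermal resistances in series:
R_aluminium = L/(kA) = 0.0028/(238×3.77) = 3.121×10^-6 K/W
R_outer film = 1/(h_o·A) = 1/(28.7×3.77) = 0.009242 K/W
Sum of known resistances R_other = 0.009245 K/W
Total R = ΔT/Q = 354/500 = 0.708 K/W
R_perlite board = R_total − R_other = 0.6988 K/W
k = L/(R·A) = 0.13/(0.6988×3.77)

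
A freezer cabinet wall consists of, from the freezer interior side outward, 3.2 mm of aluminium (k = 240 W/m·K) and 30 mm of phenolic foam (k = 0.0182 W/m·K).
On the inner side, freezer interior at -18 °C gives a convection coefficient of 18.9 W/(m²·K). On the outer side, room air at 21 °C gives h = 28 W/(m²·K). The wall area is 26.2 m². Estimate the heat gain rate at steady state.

Q ≈ 588 W

Treating each layer as a thermal resistance in series:
R_inner film = 1/(h_i·A) = 1/(18.9×26.2) = 0.002019 K/W
R_aluminium = L/(kA) = 0.0032/(240×26.2) = 5.089×10^-7 K/W
R_phenolic foam = L/(kA) = 0.03/(0.0182×26.2) = 0.06291 K/W
R_outer film = 1/(h_o·A) = 1/(28×26.2) = 0.001363 K/W
R_total = 0.0663 K/W
Q = ΔT / R_total = 39 / 0.0663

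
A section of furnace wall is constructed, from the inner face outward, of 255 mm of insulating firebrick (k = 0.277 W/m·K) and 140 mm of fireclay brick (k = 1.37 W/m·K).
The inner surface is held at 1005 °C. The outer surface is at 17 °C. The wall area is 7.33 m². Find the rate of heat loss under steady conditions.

Treating each layer as a thermal resistance in series:
R_insulating firebrick = L/(kA) = 0.255/(0.277×7.33) = 0.1256 K/W
R_fireclay brick = L/(kA) = 0.14/(1.37×7.33) = 0.01394 K/W
R_total = 0.1395 K/W
Q = ΔT / R_total = 988 / 0.1395

Q ≈ 7080 W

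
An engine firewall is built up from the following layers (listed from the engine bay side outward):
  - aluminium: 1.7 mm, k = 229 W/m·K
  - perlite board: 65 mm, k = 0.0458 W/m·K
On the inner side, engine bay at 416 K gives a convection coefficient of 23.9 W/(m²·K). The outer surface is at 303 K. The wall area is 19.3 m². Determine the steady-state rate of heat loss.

Treating each layer as a thermal resistance in series:
R_inner film = 1/(h_i·A) = 1/(23.9×19.3) = 0.002168 K/W
R_aluminium = L/(kA) = 0.0017/(229×19.3) = 3.846×10^-7 K/W
R_perlite board = L/(kA) = 0.065/(0.0458×19.3) = 0.07353 K/W
R_total = 0.0757 K/W
Q = ΔT / R_total = 113 / 0.0757

Q ≈ 1490 W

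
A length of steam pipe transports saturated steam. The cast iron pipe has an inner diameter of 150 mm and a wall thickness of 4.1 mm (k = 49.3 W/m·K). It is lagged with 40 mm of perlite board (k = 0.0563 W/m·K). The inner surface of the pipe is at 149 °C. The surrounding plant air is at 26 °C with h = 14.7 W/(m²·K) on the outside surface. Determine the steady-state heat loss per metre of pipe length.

q′ ≈ 98.6 W/m

Per-layer cylindrical resistances, series-summed:
R_cast iron pipe wall = ln(79.1/75)/(2π×49.3×1) = 1.718×10^-4 K/W
R_perlite board = ln(119.1/79.1)/(2π×0.0563×1) = 1.157 K/W
R_outer film = 1/(h_o·2πr_oL) = 1/(14.7×2π×0.1191×1) = 0.09091 K/W
R_total = 1.248 K/W
Q = ΔT/R_total = 123/1.248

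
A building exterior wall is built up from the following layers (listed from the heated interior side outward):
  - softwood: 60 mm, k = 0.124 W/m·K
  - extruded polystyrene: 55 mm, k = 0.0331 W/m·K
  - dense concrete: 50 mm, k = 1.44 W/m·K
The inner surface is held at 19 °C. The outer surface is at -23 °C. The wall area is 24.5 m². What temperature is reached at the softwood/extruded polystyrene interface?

Model the wall as resistances in series:
R_softwood = L/(kA) = 0.06/(0.124×24.5) = 0.01975 K/W
R_extruded polystyrene = L/(kA) = 0.055/(0.0331×24.5) = 0.06782 K/W
R_dense concrete = L/(kA) = 0.05/(1.44×24.5) = 0.001417 K/W
R_total = 0.08899 K/W;  Q = ΔT/R_total = 42/0.08899 = 472 W
T_interface = T_inner − Q·ΣR(inner→interface) = 19 − 472×0.01975

T ≈ 9.68 °C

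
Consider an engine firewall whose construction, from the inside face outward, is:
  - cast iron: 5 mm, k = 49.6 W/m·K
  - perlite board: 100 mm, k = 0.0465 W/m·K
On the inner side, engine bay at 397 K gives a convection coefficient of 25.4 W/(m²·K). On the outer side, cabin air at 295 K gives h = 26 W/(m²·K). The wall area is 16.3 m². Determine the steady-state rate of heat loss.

Using the resistance-network approach (series):
R_inner film = 1/(h_i·A) = 1/(25.4×16.3) = 0.002415 K/W
R_cast iron = L/(kA) = 0.005/(49.6×16.3) = 6.184×10^-6 K/W
R_perlite board = L/(kA) = 0.1/(0.0465×16.3) = 0.1319 K/W
R_outer film = 1/(h_o·A) = 1/(26×16.3) = 0.00236 K/W
R_total = 0.1367 K/W
Q = ΔT / R_total = 102 / 0.1367

Q ≈ 746 W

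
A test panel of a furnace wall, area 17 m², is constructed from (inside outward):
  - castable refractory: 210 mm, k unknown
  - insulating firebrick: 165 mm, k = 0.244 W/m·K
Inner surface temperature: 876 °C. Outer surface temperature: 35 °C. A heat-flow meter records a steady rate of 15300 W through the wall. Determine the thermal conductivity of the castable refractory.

k ≈ 0.813 W/(m·K)

Model the wall as resistances in series:
R_insulating firebrick = L/(kA) = 0.165/(0.244×17) = 0.03978 K/W
Sum of known resistances R_other = 0.03978 K/W
Total R = ΔT/Q = 841/15300 = 0.05497 K/W
R_castable refractory = R_total − R_other = 0.01519 K/W
k = L/(R·A) = 0.21/(0.01519×17)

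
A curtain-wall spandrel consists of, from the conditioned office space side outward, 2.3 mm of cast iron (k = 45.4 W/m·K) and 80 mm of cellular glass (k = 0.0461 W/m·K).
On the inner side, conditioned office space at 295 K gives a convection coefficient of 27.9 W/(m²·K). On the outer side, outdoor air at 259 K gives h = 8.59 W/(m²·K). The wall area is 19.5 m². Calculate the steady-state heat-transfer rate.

Series thermal resistances:
R_inner film = 1/(h_i·A) = 1/(27.9×19.5) = 0.001838 K/W
R_cast iron = L/(kA) = 0.0023/(45.4×19.5) = 2.598×10^-6 K/W
R_cellular glass = L/(kA) = 0.08/(0.0461×19.5) = 0.08899 K/W
R_outer film = 1/(h_o·A) = 1/(8.59×19.5) = 0.00597 K/W
R_total = 0.0968 K/W
Q = ΔT / R_total = 36 / 0.0968

Q ≈ 372 W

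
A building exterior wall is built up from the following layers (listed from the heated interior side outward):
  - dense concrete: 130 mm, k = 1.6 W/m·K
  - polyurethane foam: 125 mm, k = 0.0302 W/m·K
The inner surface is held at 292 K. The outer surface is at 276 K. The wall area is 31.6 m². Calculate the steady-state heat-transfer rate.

Q ≈ 120 W

Series thermal resistances:
R_dense concrete = L/(kA) = 0.13/(1.6×31.6) = 0.002571 K/W
R_polyurethane foam = L/(kA) = 0.125/(0.0302×31.6) = 0.131 K/W
R_total = 0.1336 K/W
Q = ΔT / R_total = 16 / 0.1336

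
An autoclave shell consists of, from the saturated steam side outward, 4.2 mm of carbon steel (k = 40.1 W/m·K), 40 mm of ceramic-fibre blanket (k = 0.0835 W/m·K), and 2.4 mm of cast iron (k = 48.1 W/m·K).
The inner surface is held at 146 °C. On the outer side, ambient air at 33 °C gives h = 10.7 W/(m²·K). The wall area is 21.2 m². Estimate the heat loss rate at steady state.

Thermal resistances in series:
R_carbon steel = L/(kA) = 0.0042/(40.1×21.2) = 4.94×10^-6 K/W
R_ceramic-fibre blanket = L/(kA) = 0.04/(0.0835×21.2) = 0.0226 K/W
R_cast iron = L/(kA) = 0.0024/(48.1×21.2) = 2.354×10^-6 K/W
R_outer film = 1/(h_o·A) = 1/(10.7×21.2) = 0.004408 K/W
R_total = 0.02701 K/W
Q = ΔT / R_total = 113 / 0.02701

Q ≈ 4180 W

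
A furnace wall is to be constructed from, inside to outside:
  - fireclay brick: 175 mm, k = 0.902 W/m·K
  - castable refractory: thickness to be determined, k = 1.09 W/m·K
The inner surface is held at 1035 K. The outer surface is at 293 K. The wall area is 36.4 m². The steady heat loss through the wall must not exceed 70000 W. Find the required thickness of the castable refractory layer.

L ≈ 209 mm

Thermal resistances in series:
R_fireclay brick = L/(kA) = 0.175/(0.902×36.4) = 0.00533 K/W
Sum of the known resistances R_other = 0.00533 K/W
Required total resistance R_tot = ΔT/Q_allow = 742/70000 = 0.0106 K/W
R_castable refractory = R_tot − R_other = 0.00527 K/W
L = R·k·A = 0.00527×1.09×36.4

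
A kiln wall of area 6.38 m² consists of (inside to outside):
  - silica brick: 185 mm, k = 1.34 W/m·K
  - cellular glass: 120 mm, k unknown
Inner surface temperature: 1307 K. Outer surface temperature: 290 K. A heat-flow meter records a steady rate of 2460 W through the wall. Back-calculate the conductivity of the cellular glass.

Thermal resistances in series:
R_silica brick = L/(kA) = 0.185/(1.34×6.38) = 0.02164 K/W
Sum of known resistances R_other = 0.02164 K/W
Total R = ΔT/Q = 1017/2460 = 0.4134 K/W
R_cellular glass = R_total − R_other = 0.3918 K/W
k = L/(R·A) = 0.12/(0.3918×6.38)

k ≈ 0.048 W/(m·K)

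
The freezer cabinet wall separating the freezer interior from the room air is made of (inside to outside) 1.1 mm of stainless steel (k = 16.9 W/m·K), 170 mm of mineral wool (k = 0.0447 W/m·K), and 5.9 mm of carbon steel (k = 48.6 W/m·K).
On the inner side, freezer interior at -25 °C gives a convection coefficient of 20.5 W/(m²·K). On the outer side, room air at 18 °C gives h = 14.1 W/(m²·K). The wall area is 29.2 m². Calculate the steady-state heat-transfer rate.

Q ≈ 320 W

Using the resistance-network approach (series):
R_inner film = 1/(h_i·A) = 1/(20.5×29.2) = 0.001671 K/W
R_stainless steel = L/(kA) = 0.0011/(16.9×29.2) = 2.229×10^-6 K/W
R_mineral wool = L/(kA) = 0.17/(0.0447×29.2) = 0.1302 K/W
R_carbon steel = L/(kA) = 0.0059/(48.6×29.2) = 4.158×10^-6 K/W
R_outer film = 1/(h_o·A) = 1/(14.1×29.2) = 0.002429 K/W
R_total = 0.1344 K/W
Q = ΔT / R_total = 43 / 0.1344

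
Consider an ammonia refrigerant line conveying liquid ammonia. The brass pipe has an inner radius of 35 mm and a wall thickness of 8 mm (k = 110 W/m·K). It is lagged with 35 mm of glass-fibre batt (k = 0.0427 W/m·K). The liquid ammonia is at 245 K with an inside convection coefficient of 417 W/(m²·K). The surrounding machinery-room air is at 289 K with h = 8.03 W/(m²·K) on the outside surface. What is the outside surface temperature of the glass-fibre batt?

Radial resistances (cylindrical: R_cond = ln(r_o/r_i)/(2πkL), R_conv = 1/(h·2πrL)):
R_inner film = 1/(h_i·2πr₁L) = 1/(417×2π×0.035×1) = 0.0109 K/W
R_brass pipe wall = ln(43/35)/(2π×110×1) = 2.978×10^-4 K/W
R_glass-fibre batt = ln(78/43)/(2π×0.0427×1) = 2.22 K/W
R_outer film = 1/(h_o·2πr_oL) = 1/(8.03×2π×0.078×1) = 0.2541 K/W
R_total = 2.485 K/W
Q = ΔT/R_total = 44/2.485
Q = 17.7 W/m
T_interface = T_inner + Q·ΣR(inner→interface) = 245 + 17.7×2.231

T ≈ 285 K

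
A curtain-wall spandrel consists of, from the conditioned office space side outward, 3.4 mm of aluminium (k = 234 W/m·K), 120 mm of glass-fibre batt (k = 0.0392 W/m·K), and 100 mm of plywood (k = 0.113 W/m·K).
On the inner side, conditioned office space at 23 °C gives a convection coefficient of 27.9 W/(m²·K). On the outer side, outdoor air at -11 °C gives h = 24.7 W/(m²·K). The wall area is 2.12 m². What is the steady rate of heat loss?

Q ≈ 17.9 W

Model the wall as resistances in series:
R_inner film = 1/(h_i·A) = 1/(27.9×2.12) = 0.01691 K/W
R_aluminium = L/(kA) = 0.0034/(234×2.12) = 6.854×10^-6 K/W
R_glass-fibre batt = L/(kA) = 0.12/(0.0392×2.12) = 1.444 K/W
R_plywood = L/(kA) = 0.1/(0.113×2.12) = 0.4174 K/W
R_outer film = 1/(h_o·A) = 1/(24.7×2.12) = 0.0191 K/W
R_total = 1.897 K/W
Q = ΔT / R_total = 34 / 1.897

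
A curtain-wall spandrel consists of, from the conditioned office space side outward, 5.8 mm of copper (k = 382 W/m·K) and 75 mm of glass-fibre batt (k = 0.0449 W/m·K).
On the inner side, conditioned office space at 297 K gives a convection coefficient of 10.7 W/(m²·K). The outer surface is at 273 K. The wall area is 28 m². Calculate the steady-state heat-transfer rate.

Q ≈ 381 W

Treating each layer as a thermal resistance in series:
R_inner film = 1/(h_i·A) = 1/(10.7×28) = 0.003338 K/W
R_copper = L/(kA) = 0.0058/(382×28) = 5.423×10^-7 K/W
R_glass-fibre batt = L/(kA) = 0.075/(0.0449×28) = 0.05966 K/W
R_total = 0.06299 K/W
Q = ΔT / R_total = 24 / 0.06299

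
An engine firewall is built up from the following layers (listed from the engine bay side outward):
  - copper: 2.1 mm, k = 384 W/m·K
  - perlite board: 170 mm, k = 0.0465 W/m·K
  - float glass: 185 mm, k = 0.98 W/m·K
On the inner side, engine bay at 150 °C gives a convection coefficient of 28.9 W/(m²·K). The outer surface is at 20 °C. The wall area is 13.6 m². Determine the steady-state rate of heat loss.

Q ≈ 456 W

Series thermal resistances:
R_inner film = 1/(h_i·A) = 1/(28.9×13.6) = 0.002544 K/W
R_copper = L/(kA) = 0.0021/(384×13.6) = 4.021×10^-7 K/W
R_perlite board = L/(kA) = 0.17/(0.0465×13.6) = 0.2688 K/W
R_float glass = L/(kA) = 0.185/(0.98×13.6) = 0.01388 K/W
R_total = 0.2852 K/W
Q = ΔT / R_total = 130 / 0.2852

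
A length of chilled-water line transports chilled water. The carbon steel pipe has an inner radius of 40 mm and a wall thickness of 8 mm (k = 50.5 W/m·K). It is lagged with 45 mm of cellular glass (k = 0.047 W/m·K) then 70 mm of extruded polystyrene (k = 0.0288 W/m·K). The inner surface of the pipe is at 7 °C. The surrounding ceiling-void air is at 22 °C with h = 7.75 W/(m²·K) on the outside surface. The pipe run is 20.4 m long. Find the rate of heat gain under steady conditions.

Treating each annulus and film as a series resistance:
R_carbon steel pipe wall = ln(48/40)/(2π×50.5×20.4) = 2.817×10^-5 K/W
R_cellular glass = ln(93/48)/(2π×0.047×20.4) = 0.1098 K/W
R_extruded polystyrene = ln(163/93)/(2π×0.0288×20.4) = 0.152 K/W
R_outer film = 1/(h_o·2πr_oL) = 1/(7.75×2π×0.163×20.4) = 0.006176 K/W
R_total = 0.268 K/W
Q = ΔT/R_total = 15/0.268

Q ≈ 56 W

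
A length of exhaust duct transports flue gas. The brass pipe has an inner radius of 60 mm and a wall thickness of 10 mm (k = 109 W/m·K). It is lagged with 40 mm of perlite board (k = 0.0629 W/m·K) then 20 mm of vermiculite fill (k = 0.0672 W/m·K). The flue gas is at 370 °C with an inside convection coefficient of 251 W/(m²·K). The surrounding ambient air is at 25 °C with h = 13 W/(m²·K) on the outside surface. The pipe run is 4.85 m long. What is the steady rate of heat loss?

Q ≈ 1020 W

For a radial system each layer contributes R = ln(r_out/r_in)/(2πkL); films add R = 1/(hA).
R_inner film = 1/(h_i·2πr₁L) = 1/(251×2π×0.06×4.85) = 0.002179 K/W
R_brass pipe wall = ln(70/60)/(2π×109×4.85) = 4.641×10^-5 K/W
R_perlite board = ln(110/70)/(2π×0.0629×4.85) = 0.2358 K/W
R_vermiculite fill = ln(130/110)/(2π×0.0672×4.85) = 0.08158 K/W
R_outer film = 1/(h_o·2πr_oL) = 1/(13×2π×0.13×4.85) = 0.01942 K/W
R_total = 0.339 K/W
Q = ΔT/R_total = 345/0.339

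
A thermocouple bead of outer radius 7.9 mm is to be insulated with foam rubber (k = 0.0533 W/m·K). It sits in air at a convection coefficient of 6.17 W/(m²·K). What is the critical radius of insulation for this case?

r_cr ≈ 17.3 mm

For a sphere r_cr = 2k/h = 2×0.0533/6.17
r_cr = 17.3 mm; since the bare radius (7.9 mm) is below r_cr, adding a thin layer of insulation will *increase* heat loss.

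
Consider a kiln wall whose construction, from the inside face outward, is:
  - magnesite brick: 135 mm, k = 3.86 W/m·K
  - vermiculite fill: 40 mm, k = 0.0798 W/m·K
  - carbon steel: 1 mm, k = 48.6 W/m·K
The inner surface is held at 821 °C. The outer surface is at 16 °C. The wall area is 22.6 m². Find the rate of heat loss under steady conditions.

Using the resistance-network approach (series):
R_magnesite brick = L/(kA) = 0.135/(3.86×22.6) = 0.001548 K/W
R_vermiculite fill = L/(kA) = 0.04/(0.0798×22.6) = 0.02218 K/W
R_carbon steel = L/(kA) = 0.001/(48.6×22.6) = 9.104×10^-7 K/W
R_total = 0.02373 K/W
Q = ΔT / R_total = 805 / 0.02373

Q ≈ 33900 W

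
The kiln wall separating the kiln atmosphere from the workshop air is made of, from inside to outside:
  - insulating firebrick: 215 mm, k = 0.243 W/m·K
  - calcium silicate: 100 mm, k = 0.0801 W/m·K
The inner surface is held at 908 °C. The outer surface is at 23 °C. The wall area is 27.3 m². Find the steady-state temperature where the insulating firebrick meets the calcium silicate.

T ≈ 541 °C

Model the wall as resistances in series:
R_insulating firebrick = L/(kA) = 0.215/(0.243×27.3) = 0.03241 K/W
R_calcium silicate = L/(kA) = 0.1/(0.0801×27.3) = 0.04573 K/W
R_total = 0.07814 K/W;  Q = ΔT/R_total = 885/0.07814 = 11330 W
T_interface = T_inner − Q·ΣR(inner→interface) = 908 − 11300×0.03241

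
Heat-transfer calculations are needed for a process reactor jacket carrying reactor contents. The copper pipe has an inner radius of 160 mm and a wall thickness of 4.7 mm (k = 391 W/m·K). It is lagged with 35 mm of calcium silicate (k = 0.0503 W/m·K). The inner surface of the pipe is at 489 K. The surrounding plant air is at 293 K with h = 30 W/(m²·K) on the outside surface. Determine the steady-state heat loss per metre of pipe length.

q′ ≈ 308 W/m

Treating each annulus and film as a series resistance:
R_copper pipe wall = ln(164.7/160)/(2π×391×1) = 1.178×10^-5 K/W
R_calcium silicate = ln(199.7/164.7)/(2π×0.0503×1) = 0.6097 K/W
R_outer film = 1/(h_o·2πr_oL) = 1/(30×2π×0.1997×1) = 0.02657 K/W
R_total = 0.6363 K/W
Q = ΔT/R_total = 196/0.6363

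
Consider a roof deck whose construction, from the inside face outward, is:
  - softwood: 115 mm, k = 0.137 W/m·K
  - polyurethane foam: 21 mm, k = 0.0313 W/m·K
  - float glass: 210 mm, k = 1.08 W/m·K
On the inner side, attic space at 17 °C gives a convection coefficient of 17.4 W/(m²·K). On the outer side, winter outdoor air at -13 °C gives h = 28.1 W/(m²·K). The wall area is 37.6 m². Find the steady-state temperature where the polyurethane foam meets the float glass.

Using the resistance-network approach (series):
R_inner film = 1/(h_i·A) = 1/(17.4×37.6) = 0.001528 K/W
R_softwood = L/(kA) = 0.115/(0.137×37.6) = 0.02232 K/W
R_polyurethane foam = L/(kA) = 0.021/(0.0313×37.6) = 0.01784 K/W
R_float glass = L/(kA) = 0.21/(1.08×37.6) = 0.005171 K/W
R_outer film = 1/(h_o·A) = 1/(28.1×37.6) = 9.465×10^-4 K/W
R_total = 0.04782 K/W;  Q = ΔT/R_total = 30/0.04782 = 627.4 W
T_interface = T_inner − Q·ΣR(inner→interface) = 17 − 627×0.0417

T ≈ -9.16 °C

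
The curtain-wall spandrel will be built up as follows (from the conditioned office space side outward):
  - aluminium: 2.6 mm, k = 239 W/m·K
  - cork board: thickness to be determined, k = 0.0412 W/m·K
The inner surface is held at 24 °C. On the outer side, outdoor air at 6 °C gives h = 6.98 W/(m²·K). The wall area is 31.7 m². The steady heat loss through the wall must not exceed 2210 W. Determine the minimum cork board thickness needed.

Treating each layer as a thermal resistance in series:
R_aluminium = L/(kA) = 0.0026/(239×31.7) = 3.432×10^-7 K/W
R_outer film = 1/(h_o·A) = 1/(6.98×31.7) = 0.004519 K/W
Sum of the known resistances R_other = 0.00452 K/W
Required total resistance R_tot = ΔT/Q_allow = 18/2210 = 0.008145 K/W
R_cork board = R_tot − R_other = 0.003625 K/W
L = R·k·A = 0.003625×0.0412×31.7

L ≈ 4.73 mm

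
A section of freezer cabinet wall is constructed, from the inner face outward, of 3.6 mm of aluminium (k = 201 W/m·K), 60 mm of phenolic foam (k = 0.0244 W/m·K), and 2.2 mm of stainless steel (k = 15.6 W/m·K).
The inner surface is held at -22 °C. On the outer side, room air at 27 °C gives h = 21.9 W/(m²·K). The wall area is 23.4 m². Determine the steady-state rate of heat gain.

Treating each layer as a thermal resistance in series:
R_aluminium = L/(kA) = 0.0036/(201×23.4) = 7.654×10^-7 K/W
R_phenolic foam = L/(kA) = 0.06/(0.0244×23.4) = 0.1051 K/W
R_stainless steel = L/(kA) = 0.0022/(15.6×23.4) = 6.027×10^-6 K/W
R_outer film = 1/(h_o·A) = 1/(21.9×23.4) = 0.001951 K/W
R_total = 0.107 K/W
Q = ΔT / R_total = 49 / 0.107

Q ≈ 458 W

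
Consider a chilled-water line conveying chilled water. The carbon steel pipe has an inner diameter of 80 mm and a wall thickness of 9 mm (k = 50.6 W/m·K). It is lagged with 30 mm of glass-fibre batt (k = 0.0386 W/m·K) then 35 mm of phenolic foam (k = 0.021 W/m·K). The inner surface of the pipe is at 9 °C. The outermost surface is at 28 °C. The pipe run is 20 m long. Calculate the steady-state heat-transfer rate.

Radial resistances (cylindrical: R_cond = ln(r_o/r_i)/(2πkL), R_conv = 1/(h·2πrL)):
R_carbon steel pipe wall = ln(49/40)/(2π×50.6×20) = 3.192×10^-5 K/W
R_glass-fibre batt = ln(79/49)/(2π×0.0386×20) = 0.09847 K/W
R_phenolic foam = ln(114/79)/(2π×0.021×20) = 0.139 K/W
R_total = 0.2375 K/W
Q = ΔT/R_total = 19/0.2375

Q ≈ 80 W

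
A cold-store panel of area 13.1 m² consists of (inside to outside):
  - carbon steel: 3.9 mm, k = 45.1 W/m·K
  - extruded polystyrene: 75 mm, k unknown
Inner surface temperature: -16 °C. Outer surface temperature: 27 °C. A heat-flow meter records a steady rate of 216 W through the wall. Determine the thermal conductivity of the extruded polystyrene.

Series thermal resistances:
R_carbon steel = L/(kA) = 0.0039/(45.1×13.1) = 6.601×10^-6 K/W
Sum of known resistances R_other = 6.601×10^-6 K/W
Total R = ΔT/Q = 43/216 = 0.1991 K/W
R_extruded polystyrene = R_total − R_other = 0.1991 K/W
k = L/(R·A) = 0.075/(0.1991×13.1)

k ≈ 0.0288 W/(m·K)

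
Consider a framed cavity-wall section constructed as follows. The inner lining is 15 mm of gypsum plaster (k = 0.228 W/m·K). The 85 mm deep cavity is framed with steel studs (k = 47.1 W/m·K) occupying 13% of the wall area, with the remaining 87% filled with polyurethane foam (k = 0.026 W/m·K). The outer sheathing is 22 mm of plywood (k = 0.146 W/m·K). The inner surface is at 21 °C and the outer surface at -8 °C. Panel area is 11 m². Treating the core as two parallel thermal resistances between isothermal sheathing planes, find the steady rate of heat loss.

Sheathing layers in series; stud and cavity paths in parallel between them.
R_inner = 0.015/(0.228×11) = 0.005981 K/W
R_stud  = 0.085/(47.1×0.13×11) = 0.001262 K/W
R_cav   = 0.085/(0.026×0.87×11) = 0.3416 K/W
1/R_core = 1/R_stud + 1/R_cav → R_core = 0.001257 K/W
R_outer = 0.022/(0.146×11) = 0.0137 K/W
R_total = 0.02094 K/W
Q = ΔT/R_total = 29/0.02094

Q ≈ 1390 W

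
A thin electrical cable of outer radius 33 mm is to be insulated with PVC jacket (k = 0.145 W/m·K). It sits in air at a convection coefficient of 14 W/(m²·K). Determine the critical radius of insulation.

r_cr ≈ 10.4 mm

For a cylinder r_cr = k/h = 0.145/14
r_cr = 10.4 mm; since the bare radius (33 mm) is above r_cr, any added insulation will reduce heat loss.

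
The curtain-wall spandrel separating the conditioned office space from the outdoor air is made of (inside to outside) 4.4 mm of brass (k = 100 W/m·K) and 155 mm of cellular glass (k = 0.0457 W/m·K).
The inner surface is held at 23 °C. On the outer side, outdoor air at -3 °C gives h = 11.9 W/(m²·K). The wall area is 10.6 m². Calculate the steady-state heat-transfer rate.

Using the resistance-network approach (series):
R_brass = L/(kA) = 0.0044/(100×10.6) = 4.151×10^-6 K/W
R_cellular glass = L/(kA) = 0.155/(0.0457×10.6) = 0.32 K/W
R_outer film = 1/(h_o·A) = 1/(11.9×10.6) = 0.007928 K/W
R_total = 0.3279 K/W
Q = ΔT / R_total = 26 / 0.3279

Q ≈ 79.3 W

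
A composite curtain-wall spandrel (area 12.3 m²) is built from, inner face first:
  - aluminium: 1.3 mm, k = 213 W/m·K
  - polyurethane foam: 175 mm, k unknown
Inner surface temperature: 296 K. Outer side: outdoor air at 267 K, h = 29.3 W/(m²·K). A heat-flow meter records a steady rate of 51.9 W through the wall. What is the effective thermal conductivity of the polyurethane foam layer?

k ≈ 0.0256 W/(m·K)

Thermal resistances in series:
R_aluminium = L/(kA) = 0.0013/(213×12.3) = 4.962×10^-7 K/W
R_outer film = 1/(h_o·A) = 1/(29.3×12.3) = 0.002775 K/W
Sum of known resistances R_other = 0.002775 K/W
Total R = ΔT/Q = 29/51.9 = 0.5588 K/W
R_polyurethane foam = R_total − R_other = 0.556 K/W
k = L/(R·A) = 0.175/(0.556×12.3)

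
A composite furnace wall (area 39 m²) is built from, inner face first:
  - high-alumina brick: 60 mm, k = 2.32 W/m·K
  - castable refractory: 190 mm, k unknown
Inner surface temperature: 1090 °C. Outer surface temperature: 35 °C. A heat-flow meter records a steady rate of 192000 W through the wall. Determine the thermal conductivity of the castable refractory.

k ≈ 1.01 W/(m·K)

Treating each layer as a thermal resistance in series:
R_high-alumina brick = L/(kA) = 0.06/(2.32×39) = 6.631×10^-4 K/W
Sum of known resistances R_other = 6.631×10^-4 K/W
Total R = ΔT/Q = 1055/192000 = 0.005495 K/W
R_castable refractory = R_total − R_other = 0.004832 K/W
k = L/(R·A) = 0.19/(0.004832×39)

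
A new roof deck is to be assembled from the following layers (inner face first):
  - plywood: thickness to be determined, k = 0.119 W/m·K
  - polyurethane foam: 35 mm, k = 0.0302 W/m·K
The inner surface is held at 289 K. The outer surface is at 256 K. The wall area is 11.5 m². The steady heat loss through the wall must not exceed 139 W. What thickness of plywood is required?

L ≈ 187 mm

Model the wall as resistances in series:
R_polyurethane foam = L/(kA) = 0.035/(0.0302×11.5) = 0.1008 K/W
Sum of the known resistances R_other = 0.1008 K/W
Required total resistance R_tot = ΔT/Q_allow = 33/139 = 0.2374 K/W
R_plywood = R_tot − R_other = 0.1366 K/W
L = R·k·A = 0.1366×0.119×11.5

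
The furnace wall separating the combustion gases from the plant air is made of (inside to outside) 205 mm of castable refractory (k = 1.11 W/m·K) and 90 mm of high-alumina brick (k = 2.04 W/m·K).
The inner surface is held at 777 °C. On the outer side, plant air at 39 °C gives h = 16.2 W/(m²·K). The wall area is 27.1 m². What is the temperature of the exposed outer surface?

T ≈ 196 °C

Series thermal resistances:
R_castable refractory = L/(kA) = 0.205/(1.11×27.1) = 0.006815 K/W
R_high-alumina brick = L/(kA) = 0.09/(2.04×27.1) = 0.001628 K/W
R_outer film = 1/(h_o·A) = 1/(16.2×27.1) = 0.002278 K/W
R_total = 0.01072 K/W;  Q = ΔT/R_total = 738/0.01072 = 68840 W
T_interface = T_inner − Q·ΣR(inner→interface) = 777 − 68800×0.008443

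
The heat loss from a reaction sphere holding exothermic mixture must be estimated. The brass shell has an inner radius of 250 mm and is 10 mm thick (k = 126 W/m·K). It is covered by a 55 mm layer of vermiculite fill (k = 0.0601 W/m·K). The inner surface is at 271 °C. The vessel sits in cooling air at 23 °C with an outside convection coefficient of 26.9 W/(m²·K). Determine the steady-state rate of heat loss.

Q ≈ 270 W

For a spherical shell R = (1/r₁ − 1/r₂)/(4πk); film R = 1/(h·4πr²). In series:
R_brass shell = (1/0.25 − 1/0.26)/(4π×126) = 9.716×10^-5 K/W
R_vermiculite fill = (1/0.26 − 1/0.315)/(4π×0.0601) = 0.8892 K/W
R_outer film = 1/(h·4πr_o²) = 1/(26.9×4π×0.315²) = 0.02981 K/W
R_total = 0.9191 K/W
Q = ΔT/R_total = 248/0.9191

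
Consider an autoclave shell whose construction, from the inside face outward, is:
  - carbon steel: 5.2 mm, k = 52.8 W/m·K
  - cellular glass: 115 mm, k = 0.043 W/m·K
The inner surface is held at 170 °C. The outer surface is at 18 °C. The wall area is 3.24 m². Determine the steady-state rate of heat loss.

Q ≈ 184 W

Thermal resistances in series:
R_carbon steel = L/(kA) = 0.0052/(52.8×3.24) = 3.04×10^-5 K/W
R_cellular glass = L/(kA) = 0.115/(0.043×3.24) = 0.8254 K/W
R_total = 0.8255 K/W
Q = ΔT / R_total = 152 / 0.8255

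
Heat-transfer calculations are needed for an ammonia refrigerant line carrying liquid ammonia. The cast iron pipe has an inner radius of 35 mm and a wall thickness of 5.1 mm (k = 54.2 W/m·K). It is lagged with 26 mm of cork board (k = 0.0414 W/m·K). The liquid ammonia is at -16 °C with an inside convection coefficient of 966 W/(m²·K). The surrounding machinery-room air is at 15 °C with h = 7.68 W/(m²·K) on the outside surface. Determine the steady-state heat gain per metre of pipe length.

For a radial system each layer contributes R = ln(r_out/r_in)/(2πkL); films add R = 1/(hA).
R_inner film = 1/(h_i·2πr₁L) = 1/(966×2π×0.035×1) = 0.004707 K/W
R_cast iron pipe wall = ln(40.1/35)/(2π×54.2×1) = 3.994×10^-4 K/W
R_cork board = ln(66.1/40.1)/(2π×0.0414×1) = 1.921 K/W
R_outer film = 1/(h_o·2πr_oL) = 1/(7.68×2π×0.0661×1) = 0.3135 K/W
R_total = 2.24 K/W
Q = ΔT/R_total = 31/2.24

q′ ≈ 13.8 W/m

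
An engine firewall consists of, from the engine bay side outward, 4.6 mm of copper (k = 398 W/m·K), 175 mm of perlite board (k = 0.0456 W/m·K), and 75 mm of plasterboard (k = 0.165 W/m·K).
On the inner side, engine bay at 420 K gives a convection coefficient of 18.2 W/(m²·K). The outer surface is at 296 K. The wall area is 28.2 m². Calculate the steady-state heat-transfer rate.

Treating each layer as a thermal resistance in series:
R_inner film = 1/(h_i·A) = 1/(18.2×28.2) = 0.001948 K/W
R_copper = L/(kA) = 0.0046/(398×28.2) = 4.099×10^-7 K/W
R_perlite board = L/(kA) = 0.175/(0.0456×28.2) = 0.1361 K/W
R_plasterboard = L/(kA) = 0.075/(0.165×28.2) = 0.01612 K/W
R_total = 0.1542 K/W
Q = ΔT / R_total = 124 / 0.1542

Q ≈ 804 W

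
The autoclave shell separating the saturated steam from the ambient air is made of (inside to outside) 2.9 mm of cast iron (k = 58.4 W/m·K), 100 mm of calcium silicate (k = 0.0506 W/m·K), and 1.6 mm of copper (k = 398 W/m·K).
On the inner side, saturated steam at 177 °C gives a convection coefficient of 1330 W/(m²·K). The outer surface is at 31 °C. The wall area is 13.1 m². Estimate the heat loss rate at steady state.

Using the resistance-network approach (series):
R_inner film = 1/(h_i·A) = 1/(1330×13.1) = 5.74×10^-5 K/W
R_cast iron = L/(kA) = 0.0029/(58.4×13.1) = 3.791×10^-6 K/W
R_calcium silicate = L/(kA) = 0.1/(0.0506×13.1) = 0.1509 K/W
R_copper = L/(kA) = 0.0016/(398×13.1) = 3.069×10^-7 K/W
R_total = 0.1509 K/W
Q = ΔT / R_total = 146 / 0.1509

Q ≈ 967 W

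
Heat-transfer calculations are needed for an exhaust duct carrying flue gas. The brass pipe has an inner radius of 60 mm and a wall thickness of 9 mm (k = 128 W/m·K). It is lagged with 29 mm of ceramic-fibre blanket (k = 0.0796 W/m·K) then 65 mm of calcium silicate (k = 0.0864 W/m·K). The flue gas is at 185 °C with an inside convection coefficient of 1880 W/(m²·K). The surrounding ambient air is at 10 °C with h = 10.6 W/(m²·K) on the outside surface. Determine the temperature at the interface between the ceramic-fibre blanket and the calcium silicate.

T ≈ 114 °C

Radial resistances (cylindrical: R_cond = ln(r_o/r_i)/(2πkL), R_conv = 1/(h·2πrL)):
R_inner film = 1/(h_i·2πr₁L) = 1/(1880×2π×0.06×1) = 0.001411 K/W
R_brass pipe wall = ln(69/60)/(2π×128×1) = 1.738×10^-4 K/W
R_ceramic-fibre blanket = ln(98/69)/(2π×0.0796×1) = 0.7015 K/W
R_calcium silicate = ln(163/98)/(2π×0.0864×1) = 0.9372 K/W
R_outer film = 1/(h_o·2πr_oL) = 1/(10.6×2π×0.163×1) = 0.09211 K/W
R_total = 1.732 K/W
Q = ΔT/R_total = 175/1.732
Q = 101 W/m
T_interface = T_inner − Q·ΣR(inner→interface) = 185 − 101×0.7031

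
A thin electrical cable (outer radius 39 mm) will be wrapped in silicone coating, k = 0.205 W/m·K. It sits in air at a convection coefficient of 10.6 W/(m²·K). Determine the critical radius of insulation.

r_cr ≈ 19.3 mm

For a cylinder r_cr = k/h = 0.205/10.6
r_cr = 19.3 mm; since the bare radius (39 mm) is above r_cr, any added insulation will reduce heat loss.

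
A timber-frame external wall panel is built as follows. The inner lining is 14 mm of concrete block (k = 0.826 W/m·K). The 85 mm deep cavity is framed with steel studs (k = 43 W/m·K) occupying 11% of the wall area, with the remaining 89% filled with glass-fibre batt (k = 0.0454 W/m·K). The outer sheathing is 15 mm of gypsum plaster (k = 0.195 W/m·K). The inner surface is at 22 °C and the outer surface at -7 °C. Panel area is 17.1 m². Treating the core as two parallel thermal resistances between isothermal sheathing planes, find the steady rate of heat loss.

Sheathing layers in series; stud and cavity paths in parallel between them.
R_inner = 0.014/(0.826×17.1) = 9.912×10^-4 K/W
R_stud  = 0.085/(43×0.11×17.1) = 0.001051 K/W
R_cav   = 0.085/(0.0454×0.89×17.1) = 0.123 K/W
1/R_core = 1/R_stud + 1/R_cav → R_core = 0.001042 K/W
R_outer = 0.015/(0.195×17.1) = 0.004498 K/W
R_total = 0.006532 K/W
Q = ΔT/R_total = 29/0.006532

Q ≈ 4440 W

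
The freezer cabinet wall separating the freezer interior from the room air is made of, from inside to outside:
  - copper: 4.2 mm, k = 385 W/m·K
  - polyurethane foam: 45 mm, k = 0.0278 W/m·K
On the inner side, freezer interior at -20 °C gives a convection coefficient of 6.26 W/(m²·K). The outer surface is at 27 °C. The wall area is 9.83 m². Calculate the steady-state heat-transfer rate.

Q ≈ 260 W

Series thermal resistances:
R_inner film = 1/(h_i·A) = 1/(6.26×9.83) = 0.01625 K/W
R_copper = L/(kA) = 0.0042/(385×9.83) = 1.11×10^-6 K/W
R_polyurethane foam = L/(kA) = 0.045/(0.0278×9.83) = 0.1647 K/W
R_total = 0.1809 K/W
Q = ΔT / R_total = 47 / 0.1809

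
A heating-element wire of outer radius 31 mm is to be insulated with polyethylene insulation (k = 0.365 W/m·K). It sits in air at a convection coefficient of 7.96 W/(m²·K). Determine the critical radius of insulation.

r_cr ≈ 45.9 mm

For a cylinder r_cr = k/h = 0.365/7.96
r_cr = 45.9 mm; since the bare radius (31 mm) is below r_cr, adding a thin layer of insulation will *increase* heat loss.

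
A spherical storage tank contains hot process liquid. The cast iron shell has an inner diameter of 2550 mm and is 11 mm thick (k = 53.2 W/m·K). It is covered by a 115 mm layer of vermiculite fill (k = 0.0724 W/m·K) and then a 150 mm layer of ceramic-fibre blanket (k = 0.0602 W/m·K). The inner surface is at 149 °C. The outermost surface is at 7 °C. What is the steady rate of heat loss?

Q ≈ 880 W

Radial (spherical) resistances in series:
R_cast iron shell = (1/1.275 − 1/1.286)/(4π×53.2) = 1.004×10^-5 K/W
R_vermiculite fill = (1/1.286 − 1/1.401)/(4π×0.0724) = 0.07016 K/W
R_ceramic-fibre blanket = (1/1.401 − 1/1.551)/(4π×0.0602) = 0.09125 K/W
R_total = 0.1614 K/W
Q = ΔT/R_total = 142/0.1614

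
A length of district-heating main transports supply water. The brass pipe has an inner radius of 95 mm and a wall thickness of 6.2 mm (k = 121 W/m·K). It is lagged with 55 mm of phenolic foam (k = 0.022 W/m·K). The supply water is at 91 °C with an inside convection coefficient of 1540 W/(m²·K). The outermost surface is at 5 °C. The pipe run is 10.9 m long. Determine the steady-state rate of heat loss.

Q ≈ 298 W

For a radial system each layer contributes R = ln(r_out/r_in)/(2πkL); films add R = 1/(hA).
R_inner film = 1/(h_i·2πr₁L) = 1/(1540×2π×0.095×10.9) = 9.98×10^-5 K/W
R_brass pipe wall = ln(101.2/95)/(2π×121×10.9) = 7.629×10^-6 K/W
R_phenolic foam = ln(156.2/101.2)/(2π×0.022×10.9) = 0.2881 K/W
R_total = 0.2882 K/W
Q = ΔT/R_total = 86/0.2882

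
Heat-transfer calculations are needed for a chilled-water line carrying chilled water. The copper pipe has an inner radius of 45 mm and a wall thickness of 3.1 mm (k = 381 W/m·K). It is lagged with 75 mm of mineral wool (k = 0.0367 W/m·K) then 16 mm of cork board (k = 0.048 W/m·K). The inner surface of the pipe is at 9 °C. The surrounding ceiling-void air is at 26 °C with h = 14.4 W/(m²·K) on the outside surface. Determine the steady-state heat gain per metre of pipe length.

q′ ≈ 3.73 W/m

Cylindrical conduction, so R = ln(r₂/r₁)/(2πkL) per layer, in series:
R_copper pipe wall = ln(48.1/45)/(2π×381×1) = 2.783×10^-5 K/W
R_mineral wool = ln(123.1/48.1)/(2π×0.0367×1) = 4.075 K/W
R_cork board = ln(139.1/123.1)/(2π×0.048×1) = 0.4052 K/W
R_outer film = 1/(h_o·2πr_oL) = 1/(14.4×2π×0.1391×1) = 0.07946 K/W
R_total = 4.56 K/W
Q = ΔT/R_total = 17/4.56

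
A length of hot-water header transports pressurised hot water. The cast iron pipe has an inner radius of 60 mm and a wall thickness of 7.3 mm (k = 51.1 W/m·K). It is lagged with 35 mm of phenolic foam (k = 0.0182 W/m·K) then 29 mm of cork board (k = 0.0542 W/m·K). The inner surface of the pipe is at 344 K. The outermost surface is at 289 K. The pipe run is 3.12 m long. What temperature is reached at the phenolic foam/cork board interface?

Per-layer cylindrical resistances, series-summed:
R_cast iron pipe wall = ln(67.3/60)/(2π×51.1×3.12) = 1.146×10^-4 K/W
R_phenolic foam = ln(102.3/67.3)/(2π×0.0182×3.12) = 1.174 K/W
R_cork board = ln(131.3/102.3)/(2π×0.0542×3.12) = 0.2349 K/W
R_total = 1.409 K/W
Q = ΔT/R_total = 55/1.409
Q = 39 W
T_interface = T_inner − Q·ΣR(inner→interface) = 344 − 39×1.174

T ≈ 298 K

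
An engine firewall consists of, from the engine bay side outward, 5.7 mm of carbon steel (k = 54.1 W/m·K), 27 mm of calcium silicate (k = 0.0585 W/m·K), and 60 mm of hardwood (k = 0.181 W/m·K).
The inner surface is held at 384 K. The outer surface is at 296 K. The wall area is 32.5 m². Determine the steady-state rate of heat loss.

Series thermal resistances:
R_carbon steel = L/(kA) = 0.0057/(54.1×32.5) = 3.242×10^-6 K/W
R_calcium silicate = L/(kA) = 0.027/(0.0585×32.5) = 0.0142 K/W
R_hardwood = L/(kA) = 0.06/(0.181×32.5) = 0.0102 K/W
R_total = 0.0244 K/W
Q = ΔT / R_total = 88 / 0.0244

Q ≈ 3610 W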